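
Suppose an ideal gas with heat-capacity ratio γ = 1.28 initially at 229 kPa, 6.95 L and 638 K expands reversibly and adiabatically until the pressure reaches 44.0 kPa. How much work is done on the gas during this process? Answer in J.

-1720 J

n = P₁V₁/(RT₁) = 229×6.95/(8.314×638) = 0.300 mol.
Adiabatic: T₂/T₁ = (P₂/P₁)^((γ−1)/γ) ⇒ T₂ = 638×(0.192)^0.219 = 445 K; V₂ = 25.2 L.
ΔU = nCvΔT = 0.300×29.7×(445−638) = -1720 J.
Q = 0 for an adiabatic process, so W = −ΔU = 1720 J.
Work done on the gas = −W_by = -1720 J.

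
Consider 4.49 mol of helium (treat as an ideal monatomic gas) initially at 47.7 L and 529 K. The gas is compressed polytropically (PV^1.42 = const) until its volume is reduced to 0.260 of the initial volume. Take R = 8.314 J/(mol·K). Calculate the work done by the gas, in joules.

-35800 J

P₁ = nRT₁/V₁ = 4.49×8.314×529/47.7 = 414 kPa.
Polytropic n=1.42: T₂ = T₁(V₁/V₂)^(n−1) = 529×(3.85)^0.42 = 931 K; P₂ = P₁(V₁/V₂)^n = 2800 kPa.
W = (P₁V₁−P₂V₂)/(n−1) = (414×47.7−2800×12.4)/0.42 = -35800 J.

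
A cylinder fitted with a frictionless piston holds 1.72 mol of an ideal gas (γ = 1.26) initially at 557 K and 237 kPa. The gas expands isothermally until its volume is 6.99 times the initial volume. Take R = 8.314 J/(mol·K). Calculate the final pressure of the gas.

33.9 kPa

V₁ = nRT₁/P₁ = 1.72×8.314×557/237 = 33.6 L.
Isothermal: T stays 557 K; PV = const ⇒ V₂ = 235 L, P₂ = 33.9 kPa.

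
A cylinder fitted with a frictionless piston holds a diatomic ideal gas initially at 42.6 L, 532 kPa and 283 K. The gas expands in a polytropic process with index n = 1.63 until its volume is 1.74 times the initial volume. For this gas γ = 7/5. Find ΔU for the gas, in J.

n = P₁V₁/(RT₁) = 532×42.6/(8.314×283) = 9.63 mol.
Polytropic n=1.63: T₂ = T₁(V₁/V₂)^(n−1) = 283×(0.575)^0.63 = 200 K; P₂ = P₁(V₁/V₂)^n = 216 kPa.
For an ideal gas ΔU = nCvΔT with Cv = (5/2)R = 20.8 J/(mol·K).
ΔU = 9.63×20.8×(200−283) = -16700 J.

-16700 J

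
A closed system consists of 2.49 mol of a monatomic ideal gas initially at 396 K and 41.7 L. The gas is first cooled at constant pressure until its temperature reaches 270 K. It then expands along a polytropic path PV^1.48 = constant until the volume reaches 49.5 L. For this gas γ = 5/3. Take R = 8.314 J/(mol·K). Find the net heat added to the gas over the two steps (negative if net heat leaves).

P₁ = nRT₁/V₁ = 2.49×8.314×396/41.7 = 197 kPa.
Step 1 — Isobaric: P stays 197 kPa; V/T = const ⇒ T₂ = 270 K, V₂ = 28.4 L.
W = PΔV = 197×(28.4−41.7) kPa·L = -2610 J.
ΔU = nCvΔT = 2.49×12.5×(270−396) = -3910 J.
Q = ΔU + W = nCpΔT = -6520 J.
State after step 1: P = 197 kPa, V = 28.4 L, T = 270 K.
Step 2 — Polytropic n=1.48: T₂ = T₁(V₁/V₂)^(n−1) = 270×(0.574)^0.48 = 207 K; P₂ = P₁(V₁/V₂)^n = 86.5 kPa.
W = (P₁V₁−P₂V₂)/(n−1) = (197×28.4−86.5×49.5)/0.48 = 2720 J.
ΔU = nCvΔT = 2.49×12.5×(207−270) = -1960 J.
Q = ΔU + W = 762 J.
Net over both steps: W = 113 J, Q = -5760 J, ΔU = -5870 J.

-5760 J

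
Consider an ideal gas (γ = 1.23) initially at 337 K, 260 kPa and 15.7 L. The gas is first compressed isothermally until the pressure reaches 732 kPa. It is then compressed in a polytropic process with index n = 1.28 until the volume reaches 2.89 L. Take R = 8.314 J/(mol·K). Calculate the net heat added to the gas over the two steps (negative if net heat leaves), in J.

n = P₁V₁/(RT₁) = 260×15.7/(8.314×337) = 1.46 mol.
Step 1 — Isothermal: T stays 337 K; PV = const ⇒ V₂ = 5.58 L, P₂ = 732 kPa.
ΔU = 0 (ideal gas, T constant).
W = nRT ln(V₂/V₁) = 1.46×8.314×337×ln(0.355) = -4230 J.
Q = ΔU + W = -4230 J.
State after step 1: P = 732 kPa, V = 5.58 L, T = 337 K.
Step 2 — Polytropic n=1.28: T₂ = T₁(V₁/V₂)^(n−1) = 337×(1.93)^0.28 = 405 K; P₂ = P₁(V₁/V₂)^n = 1700 kPa.
W = (P₁V₁−P₂V₂)/(n−1) = (732×5.58−1700×2.89)/0.28 = -2950 J.
ΔU = nCvΔT = 1.46×36.1×(405−337) = 3590 J.
Q = ΔU + W = 640 J.
Net over both steps: W = -7170 J, Q = -3580 J, ΔU = 3590 J.

-3580 J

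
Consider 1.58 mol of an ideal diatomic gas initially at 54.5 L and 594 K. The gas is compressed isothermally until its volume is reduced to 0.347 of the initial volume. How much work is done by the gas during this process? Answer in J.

P₁ = nRT₁/V₁ = 1.58×8.314×594/54.5 = 143 kPa.
Isothermal: T stays 594 K; PV = const ⇒ V₂ = 18.9 L, P₂ = 413 kPa.
W = nRT ln(V₂/V₁) = 1.58×8.314×594×ln(0.347) = -8260 J.

-8260 J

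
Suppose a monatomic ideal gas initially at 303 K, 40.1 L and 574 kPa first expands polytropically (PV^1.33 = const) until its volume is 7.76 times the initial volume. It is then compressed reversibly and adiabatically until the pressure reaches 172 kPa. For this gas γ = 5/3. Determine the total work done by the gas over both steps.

n = P₁V₁/(RT₁) = 574×40.1/(8.314×303) = 9.14 mol.
Step 1 — Polytropic n=1.33: T₂ = T₁(V₁/V₂)^(n−1) = 303×(0.129)^0.33 = 154 K; P₂ = P₁(V₁/V₂)^n = 37.6 kPa.
W = (P₁V₁−P₂V₂)/(n−1) = (574×40.1−37.6×311)/0.33 = 34300 J.
ΔU = nCvΔT = 9.14×12.5×(154−303) = -17000 J.
Q = ΔU + W = 17300 J.
State after step 1: P = 37.6 kPa, V = 311 L, T = 154 K.
Step 2 — Adiabatic: T₂/T₁ = (P₂/P₁)^((γ−1)/γ) ⇒ T₂ = 154×(4.57)^0.400 = 283 K; V₂ = 125 L.
ΔU = nCvΔT = 9.14×12.5×(283−154) = 14700 J.
Q = 0 for an adiabatic process, so W = −ΔU = -14700 J.
Net over both steps: W = 19600 J, Q = 17300 J, ΔU = -2270 J.

19600 J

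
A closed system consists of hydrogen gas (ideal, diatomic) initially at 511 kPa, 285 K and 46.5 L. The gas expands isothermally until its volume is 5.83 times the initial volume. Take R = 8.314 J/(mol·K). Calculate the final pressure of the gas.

87.7 kPa

Isothermal: T stays 285 K; PV = const ⇒ V₂ = 271 L, P₂ = 87.7 kPa.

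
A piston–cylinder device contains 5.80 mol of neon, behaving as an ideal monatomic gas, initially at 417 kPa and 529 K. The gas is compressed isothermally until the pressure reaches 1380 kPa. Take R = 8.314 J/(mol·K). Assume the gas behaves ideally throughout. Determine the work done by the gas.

V₁ = nRT₁/P₁ = 5.80×8.314×529/417 = 61.2 L.
Isothermal: T stays 529 K; PV = const ⇒ V₂ = 18.5 L, P₂ = 1380 kPa.
W = nRT ln(V₂/V₁) = 5.80×8.314×529×ln(0.302) = -30500 J.

-30500 J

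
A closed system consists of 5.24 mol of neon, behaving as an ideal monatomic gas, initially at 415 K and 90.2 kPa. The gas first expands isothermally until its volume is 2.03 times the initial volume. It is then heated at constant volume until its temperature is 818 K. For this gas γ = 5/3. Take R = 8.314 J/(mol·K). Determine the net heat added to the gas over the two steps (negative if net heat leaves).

V₁ = nRT₁/P₁ = 5.24×8.314×415/90.2 = 200 L.
Step 1 — Isothermal: T stays 415 K; PV = const ⇒ V₂ = 407 L, P₂ = 44.4 kPa.
ΔU = 0 (ideal gas, T constant).
W = nRT ln(V₂/V₁) = 5.24×8.314×415×ln(2.03) = 12800 J.
Q = ΔU + W = 12800 J.
State after step 1: P = 44.4 kPa, V = 407 L, T = 415 K.
Step 2 — Isochoric: V stays 407 L; P/T = const ⇒ T₂ = 818 K, P₂ = 87.6 kPa.
W = 0 (no volume change).
ΔU = nCvΔT = 5.24×12.5×(818−415) = 26300 J.
Q = ΔU = 26300 J.
Net over both steps: W = 12800 J, Q = 39100 J, ΔU = 26300 J.

39100 J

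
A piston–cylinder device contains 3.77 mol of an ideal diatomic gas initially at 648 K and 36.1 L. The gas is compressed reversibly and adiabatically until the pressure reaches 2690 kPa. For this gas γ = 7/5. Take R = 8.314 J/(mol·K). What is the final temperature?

P₁ = nRT₁/V₁ = 3.77×8.314×648/36.1 = 563 kPa.
Adiabatic: T₂/T₁ = (P₂/P₁)^((γ−1)/γ) ⇒ T₂ = 648×(4.78)^0.286 = 1010 K; V₂ = 11.8 L.

1010 K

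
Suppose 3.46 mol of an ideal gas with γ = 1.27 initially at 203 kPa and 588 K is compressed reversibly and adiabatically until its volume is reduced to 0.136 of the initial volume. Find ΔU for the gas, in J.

V₁ = nRT₁/P₁ = 3.46×8.314×588/203 = 83.3 L.
Adiabatic: TV^(γ−1) = const ⇒ T₂ = 588×(7.35)^0.270 = 1010 K; PV^γ = const ⇒ P₂ = 2560 kPa.
For an ideal gas ΔU = nCvΔT with Cv = R/(γ−1) = 30.8 J/(mol·K).
ΔU = 3.46×30.8×(1010−588) = 44700 J.

44700 J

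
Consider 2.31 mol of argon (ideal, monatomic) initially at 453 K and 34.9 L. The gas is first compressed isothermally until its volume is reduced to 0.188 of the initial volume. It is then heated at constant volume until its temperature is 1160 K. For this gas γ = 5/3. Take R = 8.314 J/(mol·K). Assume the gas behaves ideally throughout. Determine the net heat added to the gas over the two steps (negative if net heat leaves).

5830 J

P₁ = nRT₁/V₁ = 2.31×8.314×453/34.9 = 249 kPa.
Step 1 — Isothermal: T stays 453 K; PV = const ⇒ V₂ = 6.56 L, P₂ = 1330 kPa.
ΔU = 0 (ideal gas, T constant).
W = nRT ln(V₂/V₁) = 2.31×8.314×453×ln(0.188) = -14500 J.
Q = ΔU + W = -14500 J.
State after step 1: P = 1330 kPa, V = 6.56 L, T = 453 K.
Step 2 — Isochoric: V stays 6.56 L; P/T = const ⇒ T₂ = 1160 K, P₂ = 3400 kPa.
W = 0 (no volume change).
ΔU = nCvΔT = 2.31×12.5×(1160−453) = 20400 J.
Q = ΔU = 20400 J.
Net over both steps: W = -14500 J, Q = 5830 J, ΔU = 20400 J.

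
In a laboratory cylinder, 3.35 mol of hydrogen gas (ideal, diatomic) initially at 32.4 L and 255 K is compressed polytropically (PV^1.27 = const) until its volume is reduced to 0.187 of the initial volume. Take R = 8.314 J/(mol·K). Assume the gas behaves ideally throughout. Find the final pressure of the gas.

1840 kPa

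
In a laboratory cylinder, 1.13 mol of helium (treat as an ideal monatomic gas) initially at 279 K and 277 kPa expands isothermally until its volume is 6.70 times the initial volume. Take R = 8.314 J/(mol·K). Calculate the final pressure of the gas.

V₁ = nRT₁/P₁ = 1.13×8.314×279/277 = 9.46 L.
Isothermal: T stays 279 K; PV = const ⇒ V₂ = 63.4 L, P₂ = 41.3 kPa.

41.3 kPa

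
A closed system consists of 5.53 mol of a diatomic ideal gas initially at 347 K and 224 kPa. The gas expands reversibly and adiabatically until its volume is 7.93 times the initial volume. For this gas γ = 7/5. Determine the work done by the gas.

V₁ = nRT₁/P₁ = 5.53×8.314×347/224 = 71.2 L.
Adiabatic: TV^(γ−1) = const ⇒ T₂ = 347×(0.126)^0.400 = 152 K; PV^γ = const ⇒ P₂ = 12.3 kPa.
ΔU = nCvΔT = 5.53×20.8×(152−347) = -22500 J.
Q = 0 for an adiabatic process, so W = −ΔU = 22500 J.

22500 J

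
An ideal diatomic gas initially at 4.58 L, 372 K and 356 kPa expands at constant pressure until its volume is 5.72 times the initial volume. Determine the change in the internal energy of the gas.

19200 J

n = P₁V₁/(RT₁) = 356×4.58/(8.314×372) = 0.527 mol.
Isobaric: P stays 356 kPa; V/T = const ⇒ T₂ = 2130 K, V₂ = 26.2 L.
For an ideal gas ΔU = nCvΔT with Cv = (5/2)R = 20.8 J/(mol·K).
ΔU = 0.527×20.8×(2130−372) = 19200 J.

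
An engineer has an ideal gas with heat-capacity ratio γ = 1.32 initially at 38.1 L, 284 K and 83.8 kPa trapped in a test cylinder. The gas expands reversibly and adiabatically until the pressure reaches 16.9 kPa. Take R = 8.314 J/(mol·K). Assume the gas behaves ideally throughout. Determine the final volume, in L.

Adiabatic: T₂/T₁ = (P₂/P₁)^((γ−1)/γ) ⇒ T₂ = 284×(0.202)^0.242 = 193 K; V₂ = 128 L.

128 L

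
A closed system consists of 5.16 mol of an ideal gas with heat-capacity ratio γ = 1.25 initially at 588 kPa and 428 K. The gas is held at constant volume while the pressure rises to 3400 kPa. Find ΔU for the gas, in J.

351000 J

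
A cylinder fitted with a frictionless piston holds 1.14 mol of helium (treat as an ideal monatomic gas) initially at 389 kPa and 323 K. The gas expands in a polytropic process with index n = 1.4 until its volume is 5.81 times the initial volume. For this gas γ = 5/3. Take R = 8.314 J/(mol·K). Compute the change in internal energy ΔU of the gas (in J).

V₁ = nRT₁/P₁ = 1.14×8.314×323/389 = 7.87 L.
Polytropic n=1.4: T₂ = T₁(V₁/V₂)^(n−1) = 323×(0.172)^0.40 = 160 K; P₂ = P₁(V₁/V₂)^n = 33.1 kPa.
For an ideal gas ΔU = nCvΔT with Cv = (3/2)R = 12.5 J/(mol·K).
ΔU = 1.14×12.5×(160−323) = -2320 J.

-2320 J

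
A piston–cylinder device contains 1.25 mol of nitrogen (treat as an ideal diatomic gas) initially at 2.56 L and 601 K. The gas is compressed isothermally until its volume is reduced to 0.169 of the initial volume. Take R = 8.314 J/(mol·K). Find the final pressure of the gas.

14400 kPa

P₁ = nRT₁/V₁ = 1.25×8.314×601/2.56 = 2440 kPa.
Isothermal: T stays 601 K; PV = const ⇒ V₂ = 0.433 L, P₂ = 14400 kPa.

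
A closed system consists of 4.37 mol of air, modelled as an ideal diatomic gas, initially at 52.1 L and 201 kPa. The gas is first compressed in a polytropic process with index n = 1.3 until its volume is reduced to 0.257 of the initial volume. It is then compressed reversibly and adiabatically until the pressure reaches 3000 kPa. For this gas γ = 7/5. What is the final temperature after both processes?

566 K

T₁ = P₁V₁/(nR) = 201×52.1/(4.37×8.314) = 288 K.
Step 1 — Polytropic n=1.3: T₂ = T₁(V₁/V₂)^(n−1) = 288×(3.89)^0.30 = 433 K; P₂ = P₁(V₁/V₂)^n = 1180 kPa.
W = (P₁V₁−P₂V₂)/(n−1) = (201×52.1−1180×13.4)/0.30 = -17600 J.
ΔU = nCvΔT = 4.37×20.8×(433−288) = 13200 J.
Q = ΔU + W = -4390 J.
State after step 1: P = 1180 kPa, V = 13.4 L, T = 433 K.
Step 2 — Adiabatic: T₂/T₁ = (P₂/P₁)^((γ−1)/γ) ⇒ T₂ = 433×(2.55)^0.286 = 566 K; V₂ = 6.86 L.
ΔU = nCvΔT = 4.37×20.8×(566−433) = 12100 J.
Q = 0 for an adiabatic process, so W = −ΔU = -12100 J.
Net over both steps: W = -29600 J, Q = -4390 J, ΔU = 25300 J.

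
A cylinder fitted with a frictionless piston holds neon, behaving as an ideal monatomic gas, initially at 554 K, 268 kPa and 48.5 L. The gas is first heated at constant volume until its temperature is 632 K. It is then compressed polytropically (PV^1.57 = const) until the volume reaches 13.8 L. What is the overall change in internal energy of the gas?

n = P₁V₁/(RT₁) = 268×48.5/(8.314×554) = 2.82 mol.
Step 1 — Isochoric: V stays 48.5 L; P/T = const ⇒ T₂ = 632 K, P₂ = 306 kPa.
W = 0 (no volume change).
ΔU = nCvΔT = 2.82×12.5×(632−554) = 2750 J.
Q = ΔU = 2750 J.
State after step 1: P = 306 kPa, V = 48.5 L, T = 632 K.
Step 2 — Polytropic n=1.57: T₂ = T₁(V₁/V₂)^(n−1) = 632×(3.51)^0.57 = 1290 K; P₂ = P₁(V₁/V₂)^n = 2200 kPa.
W = (P₁V₁−P₂V₂)/(n−1) = (306×48.5−2200×13.8)/0.57 = -27200 J.
ΔU = nCvΔT = 2.82×12.5×(1290−632) = 23300 J.
Q = ΔU + W = -3950 J.
Net over both steps: W = -27200 J, Q = -1200 J, ΔU = 26000 J.

26000 J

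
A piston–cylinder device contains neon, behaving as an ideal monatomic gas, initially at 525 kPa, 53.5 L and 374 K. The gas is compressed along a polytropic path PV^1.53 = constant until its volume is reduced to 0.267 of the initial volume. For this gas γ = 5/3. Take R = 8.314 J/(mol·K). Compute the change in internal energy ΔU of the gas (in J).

42700 J

n = P₁V₁/(RT₁) = 525×53.5/(8.314×374) = 9.03 mol.
Polytropic n=1.53: T₂ = T₁(V₁/V₂)^(n−1) = 374×(3.75)^0.53 = 753 K; P₂ = P₁(V₁/V₂)^n = 3960 kPa.
For an ideal gas ΔU = nCvΔT with Cv = (3/2)R = 12.5 J/(mol·K).
ΔU = 9.03×12.5×(753−374) = 42700 J.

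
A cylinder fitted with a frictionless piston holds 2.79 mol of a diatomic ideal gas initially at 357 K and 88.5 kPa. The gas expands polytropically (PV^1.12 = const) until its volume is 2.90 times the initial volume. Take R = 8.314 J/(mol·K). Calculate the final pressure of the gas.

V₁ = nRT₁/P₁ = 2.79×8.314×357/88.5 = 93.6 L.
Polytropic n=1.12: T₂ = T₁(V₁/V₂)^(n−1) = 357×(0.345)^0.12 = 314 K; P₂ = P₁(V₁/V₂)^n = 26.9 kPa.

26.9 kPa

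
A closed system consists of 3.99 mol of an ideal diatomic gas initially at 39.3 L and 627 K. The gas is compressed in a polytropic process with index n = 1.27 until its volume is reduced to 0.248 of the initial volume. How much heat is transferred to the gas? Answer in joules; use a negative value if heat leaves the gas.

P₁ = nRT₁/V₁ = 3.99×8.314×627/39.3 = 529 kPa.
Polytropic n=1.27: T₂ = T₁(V₁/V₂)^(n−1) = 627×(4.03)^0.27 = 914 K; P₂ = P₁(V₁/V₂)^n = 3110 kPa.
W = (P₁V₁−P₂V₂)/(n−1) = (529×39.3−3110×9.75)/0.27 = -35200 J.
ΔU = nCvΔT = 3.99×20.8×(914−627) = 23800 J.
Q = ΔU + W = -11400 J.

-11400 J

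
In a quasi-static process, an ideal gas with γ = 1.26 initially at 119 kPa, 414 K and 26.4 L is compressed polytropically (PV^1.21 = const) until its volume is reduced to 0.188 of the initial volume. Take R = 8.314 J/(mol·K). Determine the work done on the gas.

n = P₁V₁/(RT₁) = 119×26.4/(8.314×414) = 0.913 mol.
Polytropic n=1.21: T₂ = T₁(V₁/V₂)^(n−1) = 414×(5.32)^0.21 = 588 K; P₂ = P₁(V₁/V₂)^n = 899 kPa.
W = (P₁V₁−P₂V₂)/(n−1) = (119×26.4−899×4.96)/0.21 = -6290 J.
Work done on the gas = −W_by = 6290 J.

6290 J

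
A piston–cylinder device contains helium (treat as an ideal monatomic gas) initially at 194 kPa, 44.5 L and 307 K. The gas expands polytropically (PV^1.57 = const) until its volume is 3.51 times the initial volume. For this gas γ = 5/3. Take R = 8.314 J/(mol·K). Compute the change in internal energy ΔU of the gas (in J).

n = P₁V₁/(RT₁) = 194×44.5/(8.314×307) = 3.38 mol.
Polytropic n=1.57: T₂ = T₁(V₁/V₂)^(n−1) = 307×(0.285)^0.57 = 150 K; P₂ = P₁(V₁/V₂)^n = 27.0 kPa.
For an ideal gas ΔU = nCvΔT with Cv = (3/2)R = 12.5 J/(mol·K).
ΔU = 3.38×12.5×(150−307) = -6620 J.

-6620 J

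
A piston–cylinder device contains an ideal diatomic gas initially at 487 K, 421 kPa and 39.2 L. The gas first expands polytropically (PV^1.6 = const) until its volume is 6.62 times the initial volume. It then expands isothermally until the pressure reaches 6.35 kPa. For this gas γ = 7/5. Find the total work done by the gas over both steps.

24900 J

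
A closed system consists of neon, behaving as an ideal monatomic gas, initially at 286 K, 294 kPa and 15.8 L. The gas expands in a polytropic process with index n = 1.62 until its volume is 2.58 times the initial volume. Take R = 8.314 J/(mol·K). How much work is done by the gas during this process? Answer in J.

n = P₁V₁/(RT₁) = 294×15.8/(8.314×286) = 1.95 mol.
Polytropic n=1.62: T₂ = T₁(V₁/V₂)^(n−1) = 286×(0.388)^0.62 = 159 K; P₂ = P₁(V₁/V₂)^n = 63.3 kPa.
W = (P₁V₁−P₂V₂)/(n−1) = (294×15.8−63.3×40.8)/0.62 = 3330 J.

3330 J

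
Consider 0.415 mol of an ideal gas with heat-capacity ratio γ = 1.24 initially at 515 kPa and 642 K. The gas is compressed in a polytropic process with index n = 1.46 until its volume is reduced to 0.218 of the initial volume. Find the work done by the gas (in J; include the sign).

-4890 J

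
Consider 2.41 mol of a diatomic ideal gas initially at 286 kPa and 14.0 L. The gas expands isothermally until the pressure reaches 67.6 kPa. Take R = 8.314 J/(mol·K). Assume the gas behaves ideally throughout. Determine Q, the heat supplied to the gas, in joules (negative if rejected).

5780 J

T₁ = P₁V₁/(nR) = 286×14.0/(2.41×8.314) = 200 K.
Isothermal: T stays 200 K; PV = const ⇒ V₂ = 59.2 L, P₂ = 67.6 kPa.
ΔU = 0 (ideal gas, T constant).
W = nRT ln(V₂/V₁) = 2.41×8.314×200×ln(4.23) = 5780 J.
Q = ΔU + W = 5780 J.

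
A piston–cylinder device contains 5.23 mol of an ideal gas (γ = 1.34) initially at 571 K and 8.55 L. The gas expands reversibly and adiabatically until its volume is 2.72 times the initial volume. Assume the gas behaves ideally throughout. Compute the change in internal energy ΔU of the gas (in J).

P₁ = nRT₁/V₁ = 5.23×8.314×571/8.55 = 2900 kPa.
Adiabatic: TV^(γ−1) = const ⇒ T₂ = 571×(0.368)^0.340 = 406 K; PV^γ = const ⇒ P₂ = 760 kPa.
For an ideal gas ΔU = nCvΔT with Cv = R/(γ−1) = 24.5 J/(mol·K).
ΔU = 5.23×24.5×(406−571) = -21100 J.

-21100 J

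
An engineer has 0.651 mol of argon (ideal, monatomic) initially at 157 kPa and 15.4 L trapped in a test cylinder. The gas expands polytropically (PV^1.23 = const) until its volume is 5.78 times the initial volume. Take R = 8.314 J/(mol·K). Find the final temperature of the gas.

298 K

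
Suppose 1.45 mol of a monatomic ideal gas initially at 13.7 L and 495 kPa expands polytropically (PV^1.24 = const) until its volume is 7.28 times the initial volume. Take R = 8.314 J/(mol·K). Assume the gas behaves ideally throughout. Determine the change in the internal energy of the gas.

T₁ = P₁V₁/(nR) = 495×13.7/(1.45×8.314) = 563 K.
Polytropic n=1.24: T₂ = T₁(V₁/V₂)^(n−1) = 563×(0.137)^0.24 = 349 K; P₂ = P₁(V₁/V₂)^n = 42.2 kPa.
For an ideal gas ΔU = nCvΔT with Cv = (3/2)R = 12.5 J/(mol·K).
ΔU = 1.45×12.5×(349−563) = -3860 J.

-3860 J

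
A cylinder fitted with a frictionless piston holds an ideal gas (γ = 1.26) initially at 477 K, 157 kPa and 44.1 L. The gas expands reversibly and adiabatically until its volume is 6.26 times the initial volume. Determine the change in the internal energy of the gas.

-10100 J

n = P₁V₁/(RT₁) = 157×44.1/(8.314×477) = 1.75 mol.
Adiabatic: TV^(γ−1) = const ⇒ T₂ = 477×(0.160)^0.260 = 296 K; PV^γ = const ⇒ P₂ = 15.6 kPa.
For an ideal gas ΔU = nCvΔT with Cv = R/(γ−1) = 32.0 J/(mol·K).
ΔU = 1.75×32.0×(296−477) = -10100 J.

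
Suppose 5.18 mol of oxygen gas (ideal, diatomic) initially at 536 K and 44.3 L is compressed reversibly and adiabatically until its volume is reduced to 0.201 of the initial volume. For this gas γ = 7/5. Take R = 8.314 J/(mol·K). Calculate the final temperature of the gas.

1020 K

P₁ = nRT₁/V₁ = 5.18×8.314×536/44.3 = 521 kPa.
Adiabatic: TV^(γ−1) = const ⇒ T₂ = 536×(4.98)^0.400 = 1020 K; PV^γ = const ⇒ P₂ = 4930 kPa.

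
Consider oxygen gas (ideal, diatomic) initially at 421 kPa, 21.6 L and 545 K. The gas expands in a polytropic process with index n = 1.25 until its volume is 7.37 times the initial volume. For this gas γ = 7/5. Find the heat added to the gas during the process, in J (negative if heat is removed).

n = P₁V₁/(RT₁) = 421×21.6/(8.314×545) = 2.01 mol.
Polytropic n=1.25: T₂ = T₁(V₁/V₂)^(n−1) = 545×(0.136)^0.25 = 331 K; P₂ = P₁(V₁/V₂)^n = 34.7 kPa.
W = (P₁V₁−P₂V₂)/(n−1) = (421×21.6−34.7×159)/0.25 = 14300 J.
ΔU = nCvΔT = 2.01×20.8×(331−545) = -8940 J.
Q = ΔU + W = 5360 J.

5360 J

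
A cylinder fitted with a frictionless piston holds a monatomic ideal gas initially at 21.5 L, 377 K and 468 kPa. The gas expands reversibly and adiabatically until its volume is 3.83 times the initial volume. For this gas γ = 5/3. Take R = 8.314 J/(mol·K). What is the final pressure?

Adiabatic: TV^(γ−1) = const ⇒ T₂ = 377×(0.261)^0.667 = 154 K; PV^γ = const ⇒ P₂ = 49.9 kPa.

49.9 kPa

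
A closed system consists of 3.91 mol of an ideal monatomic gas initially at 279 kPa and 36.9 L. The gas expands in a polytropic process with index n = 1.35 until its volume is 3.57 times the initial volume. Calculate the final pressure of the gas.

T₁ = P₁V₁/(nR) = 279×36.9/(3.91×8.314) = 317 K.
Polytropic n=1.35: T₂ = T₁(V₁/V₂)^(n−1) = 317×(0.280)^0.35 = 203 K; P₂ = P₁(V₁/V₂)^n = 50.1 kPa.

50.1 kPa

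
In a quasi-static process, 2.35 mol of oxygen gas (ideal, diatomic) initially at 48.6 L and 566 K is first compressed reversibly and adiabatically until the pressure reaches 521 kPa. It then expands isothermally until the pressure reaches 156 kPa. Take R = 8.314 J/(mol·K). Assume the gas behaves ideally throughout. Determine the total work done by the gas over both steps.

9510 J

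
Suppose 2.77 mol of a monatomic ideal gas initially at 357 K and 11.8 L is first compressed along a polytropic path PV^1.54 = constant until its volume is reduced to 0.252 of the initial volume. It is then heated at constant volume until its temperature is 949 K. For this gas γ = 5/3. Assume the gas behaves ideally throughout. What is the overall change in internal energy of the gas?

20500 J

P₁ = nRT₁/V₁ = 2.77×8.314×357/11.8 = 697 kPa.
Step 1 — Polytropic n=1.54: T₂ = T₁(V₁/V₂)^(n−1) = 357×(3.97)^0.54 = 751 K; P₂ = P₁(V₁/V₂)^n = 5820 kPa.
W = (P₁V₁−P₂V₂)/(n−1) = (697×11.8−5820×2.97)/0.54 = -16800 J.
ΔU = nCvΔT = 2.77×12.5×(751−357) = 13600 J.
Q = ΔU + W = -3200 J.
State after step 1: P = 5820 kPa, V = 2.97 L, T = 751 K.
Step 2 — Isochoric: V stays 2.97 L; P/T = const ⇒ T₂ = 949 K, P₂ = 7350 kPa.
W = 0 (no volume change).
ΔU = nCvΔT = 2.77×12.5×(949−751) = 6820 J.
Q = ΔU = 6820 J.
Net over both steps: W = -16800 J, Q = 3630 J, ΔU = 20500 J.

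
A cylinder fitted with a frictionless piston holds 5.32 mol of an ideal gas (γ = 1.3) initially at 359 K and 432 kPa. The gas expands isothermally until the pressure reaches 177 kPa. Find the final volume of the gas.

89.7 L

V₁ = nRT₁/P₁ = 5.32×8.314×359/432 = 36.8 L.
Isothermal: T stays 359 K; PV = const ⇒ V₂ = 89.7 L, P₂ = 177 kPa.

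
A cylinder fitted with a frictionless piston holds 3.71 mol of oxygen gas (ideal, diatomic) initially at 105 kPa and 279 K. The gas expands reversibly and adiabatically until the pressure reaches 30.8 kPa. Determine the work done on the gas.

V₁ = nRT₁/P₁ = 3.71×8.314×279/105 = 82.0 L.
Adiabatic: T₂/T₁ = (P₂/P₁)^((γ−1)/γ) ⇒ T₂ = 279×(0.293)^0.286 = 197 K; V₂ = 197 L.
ΔU = nCvΔT = 3.71×20.8×(197−279) = -6360 J.
Q = 0 for an adiabatic process, so W = −ΔU = 6360 J.
Work done on the gas = −W_by = -6360 J.

-6360 J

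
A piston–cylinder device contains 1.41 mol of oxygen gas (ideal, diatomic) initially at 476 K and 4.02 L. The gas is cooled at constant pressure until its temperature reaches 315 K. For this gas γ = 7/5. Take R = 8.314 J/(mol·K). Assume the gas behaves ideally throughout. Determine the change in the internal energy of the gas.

P₁ = nRT₁/V₁ = 1.41×8.314×476/4.02 = 1390 kPa.
Isobaric: P stays 1390 kPa; V/T = const ⇒ T₂ = 315 K, V₂ = 2.66 L.
For an ideal gas ΔU = nCvΔT with Cv = (5/2)R = 20.8 J/(mol·K).
ΔU = 1.41×20.8×(315−476) = -4720 J.

-4720 J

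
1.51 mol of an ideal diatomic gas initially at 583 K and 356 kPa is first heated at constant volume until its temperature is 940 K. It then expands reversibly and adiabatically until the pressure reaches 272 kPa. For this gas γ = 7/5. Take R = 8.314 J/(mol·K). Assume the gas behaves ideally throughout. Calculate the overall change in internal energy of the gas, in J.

V₁ = nRT₁/P₁ = 1.51×8.314×583/356 = 20.6 L.
Step 1 — Isochoric: V stays 20.6 L; P/T = const ⇒ T₂ = 940 K, P₂ = 574 kPa.
W = 0 (no volume change).
ΔU = nCvΔT = 1.51×20.8×(940−583) = 11200 J.
Q = ΔU = 11200 J.
State after step 1: P = 574 kPa, V = 20.6 L, T = 940 K.
Step 2 — Adiabatic: T₂/T₁ = (P₂/P₁)^((γ−1)/γ) ⇒ T₂ = 940×(0.474)^0.286 = 759 K; V₂ = 35.0 L.
ΔU = nCvΔT = 1.51×20.8×(759−940) = -5670 J.
Q = 0 for an adiabatic process, so W = −ΔU = 5670 J.
Net over both steps: W = 5670 J, Q = 11200 J, ΔU = 5540 J.

5540 J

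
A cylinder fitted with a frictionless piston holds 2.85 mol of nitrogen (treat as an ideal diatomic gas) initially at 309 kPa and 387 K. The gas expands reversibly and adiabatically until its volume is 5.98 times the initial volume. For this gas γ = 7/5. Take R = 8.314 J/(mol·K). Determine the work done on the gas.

-11700 J

V₁ = nRT₁/P₁ = 2.85×8.314×387/309 = 29.7 L.
Adiabatic: TV^(γ−1) = const ⇒ T₂ = 387×(0.167)^0.400 = 189 K; PV^γ = const ⇒ P₂ = 25.3 kPa.
ΔU = nCvΔT = 2.85×20.8×(189−387) = -11700 J.
Q = 0 for an adiabatic process, so W = −ΔU = 11700 J.
Work done on the gas = −W_by = -11700 J.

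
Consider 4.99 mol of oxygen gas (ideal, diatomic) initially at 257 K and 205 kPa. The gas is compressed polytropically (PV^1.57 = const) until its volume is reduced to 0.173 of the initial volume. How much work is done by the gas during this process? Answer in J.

V₁ = nRT₁/P₁ = 4.99×8.314×257/205 = 52.0 L.
Polytropic n=1.57: T₂ = T₁(V₁/V₂)^(n−1) = 257×(5.78)^0.57 = 699 K; P₂ = P₁(V₁/V₂)^n = 3220 kPa.
W = (P₁V₁−P₂V₂)/(n−1) = (205×52.0−3220×9.00)/0.57 = -32100 J.

-32100 J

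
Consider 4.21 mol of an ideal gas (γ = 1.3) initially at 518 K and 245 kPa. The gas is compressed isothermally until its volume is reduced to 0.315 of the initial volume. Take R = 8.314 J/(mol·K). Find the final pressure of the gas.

778 kPa

V₁ = nRT₁/P₁ = 4.21×8.314×518/245 = 74.0 L.
Isothermal: T stays 518 K; PV = const ⇒ V₂ = 23.3 L, P₂ = 778 kPa.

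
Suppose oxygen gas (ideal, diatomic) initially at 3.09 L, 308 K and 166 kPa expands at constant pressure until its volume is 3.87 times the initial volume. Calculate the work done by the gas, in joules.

n = P₁V₁/(RT₁) = 166×3.09/(8.314×308) = 0.200 mol.
Isobaric: P stays 166 kPa; V/T = const ⇒ T₂ = 1190 K, V₂ = 12.0 L.
W = PΔV = 166×(12.0−3.09) kPa·L = 1470 J.

1470 J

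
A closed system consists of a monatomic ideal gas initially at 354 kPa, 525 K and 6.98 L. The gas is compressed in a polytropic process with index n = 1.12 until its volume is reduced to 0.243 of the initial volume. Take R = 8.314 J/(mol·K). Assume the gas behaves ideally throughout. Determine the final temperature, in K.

622 K

Polytropic n=1.12: T₂ = T₁(V₁/V₂)^(n−1) = 525×(4.12)^0.12 = 622 K; P₂ = P₁(V₁/V₂)^n = 1730 kPa.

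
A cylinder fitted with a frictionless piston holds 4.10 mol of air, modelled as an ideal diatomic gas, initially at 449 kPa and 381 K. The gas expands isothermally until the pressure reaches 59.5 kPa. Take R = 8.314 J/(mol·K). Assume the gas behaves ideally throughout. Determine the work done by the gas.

V₁ = nRT₁/P₁ = 4.10×8.314×381/449 = 28.9 L.
Isothermal: T stays 381 K; PV = const ⇒ V₂ = 218 L, P₂ = 59.5 kPa.
W = nRT ln(V₂/V₁) = 4.10×8.314×381×ln(7.55) = 26200 J.

26200 J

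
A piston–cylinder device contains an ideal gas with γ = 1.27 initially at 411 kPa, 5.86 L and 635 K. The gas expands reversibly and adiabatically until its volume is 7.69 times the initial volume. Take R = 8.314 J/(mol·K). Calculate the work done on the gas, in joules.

-3780 J

n = P₁V₁/(RT₁) = 411×5.86/(8.314×635) = 0.456 mol.
Adiabatic: TV^(γ−1) = const ⇒ T₂ = 635×(0.130)^0.270 = 366 K; PV^γ = const ⇒ P₂ = 30.8 kPa.
ΔU = nCvΔT = 0.456×30.8×(366−635) = -3780 J.
Q = 0 for an adiabatic process, so W = −ΔU = 3780 J.
Work done on the gas = −W_by = -3780 J.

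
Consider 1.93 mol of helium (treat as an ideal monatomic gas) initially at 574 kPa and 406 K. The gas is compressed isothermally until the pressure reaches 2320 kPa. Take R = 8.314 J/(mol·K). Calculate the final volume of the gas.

2.81 L

V₁ = nRT₁/P₁ = 1.93×8.314×406/574 = 11.3 L.
Isothermal: T stays 406 K; PV = const ⇒ V₂ = 2.81 L, P₂ = 2320 kPa.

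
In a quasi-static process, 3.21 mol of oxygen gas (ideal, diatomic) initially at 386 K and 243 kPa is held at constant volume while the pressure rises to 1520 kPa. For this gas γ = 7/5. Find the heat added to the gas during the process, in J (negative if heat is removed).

135000 J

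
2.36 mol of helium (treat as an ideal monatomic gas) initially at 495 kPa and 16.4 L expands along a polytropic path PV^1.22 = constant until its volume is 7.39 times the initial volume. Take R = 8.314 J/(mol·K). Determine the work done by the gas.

13100 J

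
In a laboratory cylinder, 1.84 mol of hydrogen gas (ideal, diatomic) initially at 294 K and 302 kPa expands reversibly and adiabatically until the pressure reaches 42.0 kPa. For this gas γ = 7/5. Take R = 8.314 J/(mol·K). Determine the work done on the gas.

V₁ = nRT₁/P₁ = 1.84×8.314×294/302 = 14.9 L.
Adiabatic: T₂/T₁ = (P₂/P₁)^((γ−1)/γ) ⇒ T₂ = 294×(0.139)^0.286 = 167 K; V₂ = 60.9 L.
ΔU = nCvΔT = 1.84×20.8×(167−294) = -4840 J.
Q = 0 for an adiabatic process, so W = −ΔU = 4840 J.
Work done on the gas = −W_by = -4840 J.

-4840 J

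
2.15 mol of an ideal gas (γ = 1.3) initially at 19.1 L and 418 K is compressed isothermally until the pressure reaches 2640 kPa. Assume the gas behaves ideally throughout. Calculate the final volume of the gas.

2.83 L

P₁ = nRT₁/V₁ = 2.15×8.314×418/19.1 = 391 kPa.
Isothermal: T stays 418 K; PV = const ⇒ V₂ = 2.83 L, P₂ = 2640 kPa.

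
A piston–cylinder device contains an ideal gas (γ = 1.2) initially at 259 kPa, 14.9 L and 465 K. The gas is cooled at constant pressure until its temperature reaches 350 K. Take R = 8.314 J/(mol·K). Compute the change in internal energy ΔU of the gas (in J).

n = P₁V₁/(RT₁) = 259×14.9/(8.314×465) = 0.998 mol.
Isobaric: P stays 259 kPa; V/T = const ⇒ T₂ = 350 K, V₂ = 11.2 L.
For an ideal gas ΔU = nCvΔT with Cv = R/(γ−1) = 41.6 J/(mol·K).
ΔU = 0.998×41.6×(350−465) = -4770 J.

-4770 J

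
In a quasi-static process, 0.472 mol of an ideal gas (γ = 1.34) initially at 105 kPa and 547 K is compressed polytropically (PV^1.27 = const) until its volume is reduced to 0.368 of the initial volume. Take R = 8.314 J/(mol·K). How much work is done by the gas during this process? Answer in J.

-2460 J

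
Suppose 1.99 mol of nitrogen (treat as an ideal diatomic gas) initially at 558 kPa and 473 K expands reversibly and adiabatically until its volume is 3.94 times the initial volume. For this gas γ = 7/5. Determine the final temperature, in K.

273 K

V₁ = nRT₁/P₁ = 1.99×8.314×473/558 = 14.0 L.
Adiabatic: TV^(γ−1) = const ⇒ T₂ = 473×(0.254)^0.400 = 273 K; PV^γ = const ⇒ P₂ = 81.8 kPa.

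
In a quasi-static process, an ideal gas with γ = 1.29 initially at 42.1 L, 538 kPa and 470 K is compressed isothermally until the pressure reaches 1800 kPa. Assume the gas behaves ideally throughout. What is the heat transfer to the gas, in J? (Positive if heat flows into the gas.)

n = P₁V₁/(RT₁) = 538×42.1/(8.314×470) = 5.80 mol.
Isothermal: T stays 470 K; PV = const ⇒ V₂ = 12.6 L, P₂ = 1800 kPa.
ΔU = 0 (ideal gas, T constant).
W = nRT ln(V₂/V₁) = 5.80×8.314×470×ln(0.299) = -27400 J.
Q = ΔU + W = -27400 J.

-27400 J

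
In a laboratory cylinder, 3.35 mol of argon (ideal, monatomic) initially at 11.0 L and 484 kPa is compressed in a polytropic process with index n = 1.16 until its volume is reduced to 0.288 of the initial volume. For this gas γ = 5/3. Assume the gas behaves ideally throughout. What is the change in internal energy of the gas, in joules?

1760 J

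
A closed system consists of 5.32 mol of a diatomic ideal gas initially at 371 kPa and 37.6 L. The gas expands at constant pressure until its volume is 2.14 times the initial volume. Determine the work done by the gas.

T₁ = P₁V₁/(nR) = 371×37.6/(5.32×8.314) = 315 K.
Isobaric: P stays 371 kPa; V/T = const ⇒ T₂ = 675 K, V₂ = 80.5 L.
W = PΔV = 371×(80.5−37.6) kPa·L = 15900 J.

15900 J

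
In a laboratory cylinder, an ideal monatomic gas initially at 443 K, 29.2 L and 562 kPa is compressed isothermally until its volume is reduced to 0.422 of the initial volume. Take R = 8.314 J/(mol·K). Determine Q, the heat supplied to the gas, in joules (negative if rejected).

-14200 J

n = P₁V₁/(RT₁) = 562×29.2/(8.314×443) = 4.46 mol.
Isothermal: T stays 443 K; PV = const ⇒ V₂ = 12.3 L, P₂ = 1330 kPa.
ΔU = 0 (ideal gas, T constant).
W = nRT ln(V₂/V₁) = 4.46×8.314×443×ln(0.422) = -14200 J.
Q = ΔU + W = -14200 J.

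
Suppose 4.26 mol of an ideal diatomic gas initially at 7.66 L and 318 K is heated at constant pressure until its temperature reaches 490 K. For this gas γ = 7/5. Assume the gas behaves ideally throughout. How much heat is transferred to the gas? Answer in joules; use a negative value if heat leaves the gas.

21300 J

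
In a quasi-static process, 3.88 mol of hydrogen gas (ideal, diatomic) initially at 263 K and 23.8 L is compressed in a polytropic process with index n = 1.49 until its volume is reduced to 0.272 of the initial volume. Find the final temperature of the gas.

498 K

P₁ = nRT₁/V₁ = 3.88×8.314×263/23.8 = 356 kPa.
Polytropic n=1.49: T₂ = T₁(V₁/V₂)^(n−1) = 263×(3.68)^0.49 = 498 K; P₂ = P₁(V₁/V₂)^n = 2480 kPa.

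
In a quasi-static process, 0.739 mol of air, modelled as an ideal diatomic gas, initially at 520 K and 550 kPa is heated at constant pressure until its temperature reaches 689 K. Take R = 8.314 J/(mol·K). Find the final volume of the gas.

V₁ = nRT₁/P₁ = 0.739×8.314×520/550 = 5.81 L.
Isobaric: P stays 550 kPa; V/T = const ⇒ T₂ = 689 K, V₂ = 7.70 L.

7.70 L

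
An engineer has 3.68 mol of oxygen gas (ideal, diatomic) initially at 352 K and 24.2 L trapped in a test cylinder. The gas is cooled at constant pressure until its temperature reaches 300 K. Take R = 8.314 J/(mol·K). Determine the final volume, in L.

20.6 L

P₁ = nRT₁/V₁ = 3.68×8.314×352/24.2 = 445 kPa.
Isobaric: P stays 445 kPa; V/T = const ⇒ T₂ = 300 K, V₂ = 20.6 L.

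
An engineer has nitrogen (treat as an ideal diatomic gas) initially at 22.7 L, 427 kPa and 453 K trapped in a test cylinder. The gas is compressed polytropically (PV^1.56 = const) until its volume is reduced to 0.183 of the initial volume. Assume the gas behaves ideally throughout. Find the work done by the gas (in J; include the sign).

-27500 J

n = P₁V₁/(RT₁) = 427×22.7/(8.314×453) = 2.57 mol.
Polytropic n=1.56: T₂ = T₁(V₁/V₂)^(n−1) = 453×(5.46)^0.56 = 1170 K; P₂ = P₁(V₁/V₂)^n = 6040 kPa.
W = (P₁V₁−P₂V₂)/(n−1) = (427×22.7−6040×4.15)/0.56 = -27500 J.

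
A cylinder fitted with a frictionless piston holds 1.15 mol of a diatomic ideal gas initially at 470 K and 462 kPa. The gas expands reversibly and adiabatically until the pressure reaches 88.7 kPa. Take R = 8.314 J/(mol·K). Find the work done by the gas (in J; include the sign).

4220 J

V₁ = nRT₁/P₁ = 1.15×8.314×470/462 = 9.73 L.
Adiabatic: T₂/T₁ = (P₂/P₁)^((γ−1)/γ) ⇒ T₂ = 470×(0.192)^0.286 = 293 K; V₂ = 31.6 L.
ΔU = nCvΔT = 1.15×20.8×(293−470) = -4220 J.
Q = 0 for an adiabatic process, so W = −ΔU = 4220 J.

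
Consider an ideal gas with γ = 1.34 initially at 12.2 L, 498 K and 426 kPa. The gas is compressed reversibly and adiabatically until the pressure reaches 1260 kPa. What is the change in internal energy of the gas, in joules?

4840 J

n = P₁V₁/(RT₁) = 426×12.2/(8.314×498) = 1.26 mol.
Adiabatic: T₂/T₁ = (P₂/P₁)^((γ−1)/γ) ⇒ T₂ = 498×(2.96)^0.254 = 656 K; V₂ = 5.43 L.
For an ideal gas ΔU = nCvΔT with Cv = R/(γ−1) = 24.5 J/(mol·K).
ΔU = 1.26×24.5×(656−498) = 4840 J.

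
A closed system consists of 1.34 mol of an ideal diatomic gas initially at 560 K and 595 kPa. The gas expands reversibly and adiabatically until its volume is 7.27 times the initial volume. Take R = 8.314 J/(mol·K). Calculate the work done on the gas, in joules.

V₁ = nRT₁/P₁ = 1.34×8.314×560/595 = 10.5 L.
Adiabatic: TV^(γ−1) = const ⇒ T₂ = 560×(0.138)^0.400 = 253 K; PV^γ = const ⇒ P₂ = 37.0 kPa.
ΔU = nCvΔT = 1.34×20.8×(253−560) = -8540 J.
Q = 0 for an adiabatic process, so W = −ΔU = 8540 J.
Work done on the gas = −W_by = -8540 J.

-8540 J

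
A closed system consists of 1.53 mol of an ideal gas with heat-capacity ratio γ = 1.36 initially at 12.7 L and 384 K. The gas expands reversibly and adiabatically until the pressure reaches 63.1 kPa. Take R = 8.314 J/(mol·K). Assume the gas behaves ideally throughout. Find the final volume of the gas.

48.0 L

P₁ = nRT₁/V₁ = 1.53×8.314×384/12.7 = 385 kPa.
Adiabatic: T₂/T₁ = (P₂/P₁)^((γ−1)/γ) ⇒ T₂ = 384×(0.164)^0.265 = 238 K; V₂ = 48.0 L.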